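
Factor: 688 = 2^4 *43^1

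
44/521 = 44/521=0.08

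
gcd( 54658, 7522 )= 2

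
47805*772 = 36905460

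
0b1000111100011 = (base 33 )46P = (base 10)4579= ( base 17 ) FE6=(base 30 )52j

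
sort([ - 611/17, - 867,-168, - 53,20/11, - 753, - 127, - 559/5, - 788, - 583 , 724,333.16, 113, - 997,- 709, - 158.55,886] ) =[ - 997 , - 867, - 788,  -  753, - 709, - 583, - 168, - 158.55,-127, - 559/5, - 53, - 611/17,20/11,  113, 333.16,724,886 ] 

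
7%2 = 1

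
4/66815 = 4/66815 = 0.00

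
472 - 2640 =-2168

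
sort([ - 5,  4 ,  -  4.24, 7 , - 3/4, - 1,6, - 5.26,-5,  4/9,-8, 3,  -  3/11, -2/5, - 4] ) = [ - 8, - 5.26,-5,-5, -4.24,-4, - 1,-3/4  , - 2/5, - 3/11, 4/9, 3,4, 6, 7]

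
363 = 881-518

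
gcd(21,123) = 3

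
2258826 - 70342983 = -68084157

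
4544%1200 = 944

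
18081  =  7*2583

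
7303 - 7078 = 225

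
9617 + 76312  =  85929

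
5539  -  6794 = -1255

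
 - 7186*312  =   - 2242032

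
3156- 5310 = - 2154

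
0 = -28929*0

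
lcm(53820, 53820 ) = 53820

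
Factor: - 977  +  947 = -2^1 * 3^1*5^1 = - 30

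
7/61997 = 7/61997=0.00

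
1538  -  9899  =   - 8361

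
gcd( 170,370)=10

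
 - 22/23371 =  - 1+23349/23371=- 0.00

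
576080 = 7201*80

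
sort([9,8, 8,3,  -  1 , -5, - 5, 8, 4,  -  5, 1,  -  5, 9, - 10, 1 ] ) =[ -10, - 5,  -  5, - 5, - 5, - 1,  1,1, 3,  4,8, 8,8 , 9,9]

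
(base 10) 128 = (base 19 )6E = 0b10000000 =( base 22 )5I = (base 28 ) 4G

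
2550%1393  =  1157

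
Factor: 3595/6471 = 3^(-2) * 5^1 = 5/9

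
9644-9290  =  354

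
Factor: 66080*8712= 575688960= 2^8* 3^2*5^1*7^1*11^2 * 59^1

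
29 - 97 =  - 68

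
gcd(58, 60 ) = 2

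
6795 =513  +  6282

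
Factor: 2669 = 17^1 * 157^1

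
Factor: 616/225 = 2^3 * 3^ (  -  2)*5^(  -  2)*7^1*11^1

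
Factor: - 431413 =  - 47^1*67^1*137^1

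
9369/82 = 9369/82=114.26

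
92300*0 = 0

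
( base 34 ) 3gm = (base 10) 4034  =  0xFC2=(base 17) DG5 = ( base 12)2402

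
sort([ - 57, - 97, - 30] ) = [-97, - 57, - 30 ]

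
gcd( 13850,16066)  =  554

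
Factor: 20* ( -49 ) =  - 980  =  -  2^2*5^1*7^2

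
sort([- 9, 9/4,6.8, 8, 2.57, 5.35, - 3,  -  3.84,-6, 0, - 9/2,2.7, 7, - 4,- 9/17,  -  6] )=[ -9,-6, - 6, - 9/2, - 4, - 3.84, - 3 , - 9/17, 0,9/4, 2.57,  2.7, 5.35,6.8, 7, 8]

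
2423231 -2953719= - 530488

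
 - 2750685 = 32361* ( - 85) 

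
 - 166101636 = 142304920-308406556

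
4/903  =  4/903 = 0.00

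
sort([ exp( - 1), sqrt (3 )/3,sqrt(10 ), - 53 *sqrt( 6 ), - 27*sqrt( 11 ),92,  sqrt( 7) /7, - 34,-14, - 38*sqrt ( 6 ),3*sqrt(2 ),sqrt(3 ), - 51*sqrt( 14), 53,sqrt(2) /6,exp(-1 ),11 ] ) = [-51*sqrt( 14 ), - 53*sqrt(6), - 38*sqrt(6 ), - 27 * sqrt( 11 ), - 34, - 14,sqrt( 2 ) /6 , exp( - 1),exp( - 1),sqrt (7)/7,sqrt (3)/3,sqrt(3 ),  sqrt(10),3*sqrt(2),11,53, 92] 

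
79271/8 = 79271/8 = 9908.88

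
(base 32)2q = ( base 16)5a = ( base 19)4e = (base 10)90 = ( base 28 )36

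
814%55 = 44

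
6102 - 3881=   2221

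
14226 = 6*2371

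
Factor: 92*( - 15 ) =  - 1380 =- 2^2*3^1*5^1*23^1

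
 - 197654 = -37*5342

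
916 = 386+530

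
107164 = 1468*73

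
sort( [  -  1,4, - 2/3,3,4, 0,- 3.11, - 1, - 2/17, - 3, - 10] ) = [ - 10 ,  -  3.11,- 3,- 1, - 1, - 2/3, - 2/17, 0 , 3,  4,4] 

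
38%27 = 11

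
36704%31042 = 5662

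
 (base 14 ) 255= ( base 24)jb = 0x1d3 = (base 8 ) 723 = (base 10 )467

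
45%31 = 14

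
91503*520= 47581560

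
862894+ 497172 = 1360066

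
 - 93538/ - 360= 46769/180 = 259.83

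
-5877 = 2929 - 8806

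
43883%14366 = 785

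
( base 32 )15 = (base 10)37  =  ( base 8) 45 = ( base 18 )21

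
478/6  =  239/3 = 79.67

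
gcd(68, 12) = 4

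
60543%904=879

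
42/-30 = -7/5= - 1.40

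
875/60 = 175/12 = 14.58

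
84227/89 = 84227/89 = 946.37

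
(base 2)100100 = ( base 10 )36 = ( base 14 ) 28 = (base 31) 15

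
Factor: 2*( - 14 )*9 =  - 2^2*3^2*7^1 = - 252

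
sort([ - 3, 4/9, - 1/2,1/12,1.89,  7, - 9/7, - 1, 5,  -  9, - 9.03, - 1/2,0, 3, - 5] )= [ - 9.03, - 9,-5, - 3,- 9/7, - 1, - 1/2, - 1/2,0, 1/12,4/9,1.89,3,5, 7 ]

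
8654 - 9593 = - 939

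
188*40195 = 7556660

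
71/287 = 71/287 = 0.25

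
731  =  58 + 673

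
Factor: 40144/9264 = 13/3 = 3^( - 1 )*13^1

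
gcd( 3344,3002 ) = 38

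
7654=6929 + 725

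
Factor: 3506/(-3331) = -2^1*1753^1*3331^(-1 )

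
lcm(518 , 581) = 42994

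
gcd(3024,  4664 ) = 8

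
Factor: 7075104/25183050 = 1179184/4197175 = 2^4*5^ (- 2 )* 73699^1*167887^(-1)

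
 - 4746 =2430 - 7176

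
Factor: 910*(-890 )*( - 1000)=809900000=   2^5*5^5*7^1*13^1*89^1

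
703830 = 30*23461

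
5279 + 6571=11850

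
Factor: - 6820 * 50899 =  - 347131180  =  - 2^2*5^1*11^1* 23^1 *31^1 * 2213^1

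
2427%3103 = 2427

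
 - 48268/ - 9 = 5363 +1/9=5363.11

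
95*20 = 1900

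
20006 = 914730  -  894724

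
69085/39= 69085/39 = 1771.41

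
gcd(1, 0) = 1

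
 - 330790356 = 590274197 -921064553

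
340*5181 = 1761540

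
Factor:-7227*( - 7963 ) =57548601 = 3^2* 11^1*73^1 * 7963^1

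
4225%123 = 43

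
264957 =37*7161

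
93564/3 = 31188  =  31188.00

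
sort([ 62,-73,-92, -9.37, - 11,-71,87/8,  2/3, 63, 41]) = [-92, - 73 ,-71, - 11,-9.37, 2/3, 87/8, 41,62, 63] 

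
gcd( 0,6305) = 6305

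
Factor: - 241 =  - 241^1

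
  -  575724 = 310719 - 886443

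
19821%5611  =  2988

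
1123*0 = 0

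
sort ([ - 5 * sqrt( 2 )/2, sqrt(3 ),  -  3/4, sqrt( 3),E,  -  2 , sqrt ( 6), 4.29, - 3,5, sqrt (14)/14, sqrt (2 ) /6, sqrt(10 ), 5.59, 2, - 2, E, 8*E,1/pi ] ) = [ - 5 * sqrt( 2 ) /2, - 3, - 2, - 2, -3/4,sqrt( 2 ) /6,sqrt(14 ) /14, 1/pi, sqrt( 3 ), sqrt( 3), 2, sqrt (6), E, E, sqrt(10),4.29, 5 , 5.59, 8*E]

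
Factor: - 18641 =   -  7^1*2663^1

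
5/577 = 5/577  =  0.01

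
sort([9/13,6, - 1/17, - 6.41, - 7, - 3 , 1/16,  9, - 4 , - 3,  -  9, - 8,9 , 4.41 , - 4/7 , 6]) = [ - 9, - 8, - 7 ,-6.41 ,-4, - 3, - 3, - 4/7, - 1/17,  1/16 , 9/13,4.41,6,6, 9,  9 ] 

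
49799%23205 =3389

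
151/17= 8 +15/17 = 8.88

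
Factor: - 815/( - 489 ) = 3^( - 1 )*5^1 = 5/3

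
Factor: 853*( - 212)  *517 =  - 93492212  =  - 2^2*11^1*47^1*53^1*853^1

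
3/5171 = 3/5171=0.00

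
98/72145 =98/72145  =  0.00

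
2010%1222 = 788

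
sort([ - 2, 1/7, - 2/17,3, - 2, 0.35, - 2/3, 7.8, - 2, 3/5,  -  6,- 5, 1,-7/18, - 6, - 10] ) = [ - 10, -6, -6, - 5,- 2 , - 2,- 2,-2/3, - 7/18, - 2/17,  1/7,0.35, 3/5, 1, 3, 7.8 ]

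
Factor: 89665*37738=2^1 * 5^1 * 79^1*227^1*18869^1 = 3383777770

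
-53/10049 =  - 53/10049 = - 0.01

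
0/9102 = 0 = 0.00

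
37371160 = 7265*5144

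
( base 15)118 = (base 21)BH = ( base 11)206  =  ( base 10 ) 248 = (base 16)f8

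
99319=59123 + 40196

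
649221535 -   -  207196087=856417622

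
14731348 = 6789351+7941997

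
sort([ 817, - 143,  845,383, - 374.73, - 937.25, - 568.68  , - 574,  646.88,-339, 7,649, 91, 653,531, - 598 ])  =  [ - 937.25, - 598,-574, - 568.68, - 374.73, - 339, - 143,7, 91,383, 531, 646.88,649 , 653,817,845] 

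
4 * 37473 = 149892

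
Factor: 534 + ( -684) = -2^1*3^1*5^2=-150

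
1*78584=78584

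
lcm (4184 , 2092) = 4184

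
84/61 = 1 + 23/61=1.38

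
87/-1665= - 1+526/555= - 0.05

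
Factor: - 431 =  - 431^1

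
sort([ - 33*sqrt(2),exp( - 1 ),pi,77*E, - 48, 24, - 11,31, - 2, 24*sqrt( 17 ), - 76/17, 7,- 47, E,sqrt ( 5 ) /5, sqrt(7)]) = [ - 48,-47, - 33*sqrt(2 ), - 11,- 76/17,  -  2,exp(-1), sqrt ( 5 )/5, sqrt(7),E, pi, 7, 24, 31, 24*sqrt (17 ),77*E ] 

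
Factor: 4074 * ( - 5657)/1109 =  - 23046618/1109 = - 2^1*3^1*7^1*97^1 * 1109^( - 1) *5657^1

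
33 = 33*1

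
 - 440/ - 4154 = 220/2077 = 0.11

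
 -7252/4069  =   - 2  +  886/4069 = - 1.78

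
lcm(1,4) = 4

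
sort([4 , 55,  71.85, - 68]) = [  -  68,4,55,71.85 ] 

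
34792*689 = 23971688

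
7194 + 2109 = 9303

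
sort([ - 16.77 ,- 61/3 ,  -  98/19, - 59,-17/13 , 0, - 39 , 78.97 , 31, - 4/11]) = [ - 59, - 39, - 61/3, - 16.77, - 98/19, - 17/13, - 4/11,  0, 31,78.97]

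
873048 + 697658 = 1570706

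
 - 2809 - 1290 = -4099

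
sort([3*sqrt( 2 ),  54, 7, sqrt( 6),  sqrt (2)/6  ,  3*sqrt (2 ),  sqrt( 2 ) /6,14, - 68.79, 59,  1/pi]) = [-68.79,sqrt( 2)/6, sqrt(2 ) /6,1/pi, sqrt( 6) , 3*sqrt( 2), 3*sqrt ( 2 ),7,14, 54, 59]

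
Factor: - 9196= -2^2*11^2*19^1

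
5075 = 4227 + 848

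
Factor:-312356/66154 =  - 2^1*97^( - 1 )*229^1 = - 458/97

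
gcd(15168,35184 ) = 48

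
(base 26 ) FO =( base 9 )510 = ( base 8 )636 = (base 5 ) 3124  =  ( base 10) 414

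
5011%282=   217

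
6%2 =0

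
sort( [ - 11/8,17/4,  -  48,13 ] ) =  [ - 48, - 11/8, 17/4, 13 ]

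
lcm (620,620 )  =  620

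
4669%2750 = 1919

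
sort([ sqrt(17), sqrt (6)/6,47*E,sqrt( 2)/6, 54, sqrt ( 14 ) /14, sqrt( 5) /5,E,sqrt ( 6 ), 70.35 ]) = [ sqrt (2 ) /6, sqrt ( 14 )/14, sqrt ( 6 ) /6, sqrt(5) /5, sqrt ( 6 ), E,sqrt(17),54, 70.35, 47*E] 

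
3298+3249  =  6547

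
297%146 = 5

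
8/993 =8/993 = 0.01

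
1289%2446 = 1289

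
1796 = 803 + 993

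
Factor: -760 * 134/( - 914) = 50920/457 = 2^3*5^1 * 19^1*67^1*457^( - 1)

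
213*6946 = 1479498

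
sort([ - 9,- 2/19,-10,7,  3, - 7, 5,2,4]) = [ - 10, - 9, -7, - 2/19, 2, 3, 4, 5, 7]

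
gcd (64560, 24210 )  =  8070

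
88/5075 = 88/5075 = 0.02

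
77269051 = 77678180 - 409129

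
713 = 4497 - 3784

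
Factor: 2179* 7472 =2^4*467^1*2179^1 = 16281488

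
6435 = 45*143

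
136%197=136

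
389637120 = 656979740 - 267342620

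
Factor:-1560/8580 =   -  2/11=- 2^1*11^( - 1)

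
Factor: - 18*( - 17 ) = 306 = 2^1*3^2*17^1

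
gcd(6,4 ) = 2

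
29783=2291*13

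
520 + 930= 1450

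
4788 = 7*684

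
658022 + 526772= 1184794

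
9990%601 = 374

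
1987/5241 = 1987/5241 =0.38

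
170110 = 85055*2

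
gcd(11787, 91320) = 3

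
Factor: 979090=2^1*5^1*7^1  *  71^1*197^1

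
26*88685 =2305810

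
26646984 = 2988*8918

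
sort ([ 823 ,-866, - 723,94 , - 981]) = [ - 981, - 866, - 723, 94,  823] 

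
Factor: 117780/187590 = 302/481 = 2^1*13^( - 1 )*37^( - 1 )  *151^1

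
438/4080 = 73/680 = 0.11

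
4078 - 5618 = - 1540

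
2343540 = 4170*562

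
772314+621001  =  1393315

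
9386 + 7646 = 17032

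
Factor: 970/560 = 97/56 = 2^( - 3)*  7^ ( - 1)*97^1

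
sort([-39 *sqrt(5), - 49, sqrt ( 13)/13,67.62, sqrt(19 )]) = [ - 39* sqrt(5), - 49,sqrt(13 ) /13,  sqrt(19),67.62 ]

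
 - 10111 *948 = - 9585228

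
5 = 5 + 0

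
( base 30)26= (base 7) 123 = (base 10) 66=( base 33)20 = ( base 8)102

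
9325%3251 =2823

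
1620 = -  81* (  -  20)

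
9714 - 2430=7284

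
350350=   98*3575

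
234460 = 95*2468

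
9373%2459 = 1996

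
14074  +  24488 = 38562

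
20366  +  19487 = 39853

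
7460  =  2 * 3730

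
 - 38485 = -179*215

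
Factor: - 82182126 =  - 2^1 *3^1*13^1 * 1053617^1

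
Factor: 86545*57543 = 3^1*5^1 * 19^1 * 911^1 * 19181^1 = 4980058935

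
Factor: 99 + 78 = 177=   3^1 * 59^1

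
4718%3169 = 1549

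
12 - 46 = - 34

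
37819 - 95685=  - 57866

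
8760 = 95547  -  86787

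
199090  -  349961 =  - 150871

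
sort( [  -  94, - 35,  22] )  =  [ - 94, - 35, 22 ] 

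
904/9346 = 452/4673 = 0.10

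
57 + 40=97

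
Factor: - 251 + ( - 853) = -2^4*3^1 *23^1 = -1104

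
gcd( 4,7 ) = 1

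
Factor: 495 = 3^2*5^1 *11^1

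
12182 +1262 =13444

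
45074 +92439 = 137513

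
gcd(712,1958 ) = 178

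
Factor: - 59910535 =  - 5^1*11982107^1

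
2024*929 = 1880296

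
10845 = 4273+6572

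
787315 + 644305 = 1431620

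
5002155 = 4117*1215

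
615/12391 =615/12391  =  0.05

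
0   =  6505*0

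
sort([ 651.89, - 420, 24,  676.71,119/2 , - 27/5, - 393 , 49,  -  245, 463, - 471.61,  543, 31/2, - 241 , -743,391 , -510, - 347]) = [ - 743, -510, - 471.61, - 420 , - 393,-347 , - 245,- 241, - 27/5, 31/2 , 24,49, 119/2, 391, 463,543,651.89,676.71]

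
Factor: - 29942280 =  -2^3*3^2* 5^1*31^1*2683^1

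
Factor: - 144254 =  - 2^1*11^1*79^1*83^1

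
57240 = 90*636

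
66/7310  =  33/3655 = 0.01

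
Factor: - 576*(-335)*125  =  2^6*3^2*5^4*67^1  =  24120000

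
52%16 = 4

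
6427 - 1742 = 4685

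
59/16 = 3 + 11/16 = 3.69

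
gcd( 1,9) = 1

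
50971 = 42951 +8020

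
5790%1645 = 855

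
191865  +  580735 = 772600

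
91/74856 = 91/74856= 0.00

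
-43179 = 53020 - 96199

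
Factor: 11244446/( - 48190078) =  - 17^1*911^( - 1 )*26449^(- 1) * 330719^1=- 5622223/24095039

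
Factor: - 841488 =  - 2^4 * 3^1*47^1*373^1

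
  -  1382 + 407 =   -  975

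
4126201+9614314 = 13740515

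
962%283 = 113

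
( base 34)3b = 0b1110001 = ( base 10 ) 113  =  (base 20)5d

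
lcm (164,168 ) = 6888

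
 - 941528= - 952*989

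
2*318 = 636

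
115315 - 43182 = 72133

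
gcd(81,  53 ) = 1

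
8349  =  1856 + 6493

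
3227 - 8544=-5317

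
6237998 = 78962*79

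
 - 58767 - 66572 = - 125339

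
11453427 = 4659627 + 6793800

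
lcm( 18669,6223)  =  18669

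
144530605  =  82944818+61585787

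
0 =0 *271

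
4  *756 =3024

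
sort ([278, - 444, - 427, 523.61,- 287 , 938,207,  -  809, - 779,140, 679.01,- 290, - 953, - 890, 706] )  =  [-953,-890, - 809, - 779, - 444, - 427, - 290, - 287, 140, 207,278, 523.61, 679.01, 706 , 938]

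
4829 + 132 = 4961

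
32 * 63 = 2016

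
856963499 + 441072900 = 1298036399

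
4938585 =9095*543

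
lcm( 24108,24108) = 24108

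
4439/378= 11+281/378 = 11.74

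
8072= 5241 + 2831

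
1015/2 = 1015/2=507.50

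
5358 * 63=337554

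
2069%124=85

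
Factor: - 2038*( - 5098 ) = 2^2*1019^1*2549^1 = 10389724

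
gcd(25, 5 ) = 5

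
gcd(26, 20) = 2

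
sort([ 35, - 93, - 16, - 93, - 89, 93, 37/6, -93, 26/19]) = [ - 93,-93, - 93, - 89, - 16, 26/19, 37/6,35,93] 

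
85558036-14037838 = 71520198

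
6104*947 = 5780488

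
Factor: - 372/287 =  - 2^2*3^1*7^ (-1 )*31^1*41^( - 1) 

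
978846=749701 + 229145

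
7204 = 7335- 131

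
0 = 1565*0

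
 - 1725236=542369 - 2267605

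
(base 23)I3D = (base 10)9604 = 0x2584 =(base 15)2CA4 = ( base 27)d4j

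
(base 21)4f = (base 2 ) 1100011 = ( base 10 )99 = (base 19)54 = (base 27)3I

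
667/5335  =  667/5335 = 0.13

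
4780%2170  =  440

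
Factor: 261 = 3^2*29^1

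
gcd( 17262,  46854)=2466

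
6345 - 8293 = - 1948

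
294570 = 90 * 3273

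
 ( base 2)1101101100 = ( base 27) 15C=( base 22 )1hi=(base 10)876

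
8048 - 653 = 7395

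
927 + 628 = 1555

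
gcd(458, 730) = 2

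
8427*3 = 25281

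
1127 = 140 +987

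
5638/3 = 5638/3 = 1879.33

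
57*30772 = 1754004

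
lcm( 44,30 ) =660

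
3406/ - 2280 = -1703/1140= -1.49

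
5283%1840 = 1603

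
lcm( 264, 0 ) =0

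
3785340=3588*1055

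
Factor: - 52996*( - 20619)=1092724524=2^2*3^2 *29^1*79^1*13249^1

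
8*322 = 2576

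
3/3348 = 1/1116  =  0.00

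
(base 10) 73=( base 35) 23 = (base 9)81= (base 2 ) 1001001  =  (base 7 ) 133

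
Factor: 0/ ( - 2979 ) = 0^1 = 0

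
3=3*1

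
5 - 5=0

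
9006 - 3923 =5083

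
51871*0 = 0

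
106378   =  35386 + 70992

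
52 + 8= 60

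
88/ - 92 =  - 22/23 = -0.96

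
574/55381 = 574/55381 = 0.01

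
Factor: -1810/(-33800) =2^(-2)*5^( - 1) * 13^( - 2 )*181^1  =  181/3380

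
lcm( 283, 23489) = 23489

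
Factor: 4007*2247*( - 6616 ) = -2^3*3^1*7^1* 107^1*827^1 * 4007^1  =  -59568671064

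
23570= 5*4714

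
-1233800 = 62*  ( - 19900)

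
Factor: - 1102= - 2^1*19^1*29^1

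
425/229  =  425/229 = 1.86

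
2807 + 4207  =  7014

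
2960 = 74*40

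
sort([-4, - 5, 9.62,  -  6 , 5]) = [ - 6,- 5, - 4, 5,9.62 ]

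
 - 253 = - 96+  -  157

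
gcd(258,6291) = 3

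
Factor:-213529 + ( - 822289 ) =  - 1035818 = - 2^1 * 7^1*241^1 * 307^1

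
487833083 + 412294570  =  900127653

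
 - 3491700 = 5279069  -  8770769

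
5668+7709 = 13377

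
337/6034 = 337/6034= 0.06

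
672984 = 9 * 74776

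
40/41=40/41 = 0.98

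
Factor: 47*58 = 2^1*29^1 * 47^1 =2726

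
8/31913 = 8/31913 = 0.00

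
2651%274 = 185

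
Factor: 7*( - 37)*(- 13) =3367  =  7^1 * 13^1 *37^1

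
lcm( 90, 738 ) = 3690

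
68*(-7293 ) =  - 495924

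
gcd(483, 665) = 7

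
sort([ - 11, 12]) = [  -  11,12] 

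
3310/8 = 1655/4 = 413.75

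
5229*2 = 10458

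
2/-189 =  - 1+ 187/189 = -  0.01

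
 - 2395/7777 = -1 + 5382/7777=-  0.31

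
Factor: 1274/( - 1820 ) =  - 7/10 = - 2^( - 1)*5^(- 1)*7^1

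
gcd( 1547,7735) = 1547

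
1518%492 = 42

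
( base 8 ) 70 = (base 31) 1p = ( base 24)28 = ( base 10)56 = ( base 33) 1N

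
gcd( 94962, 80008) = 2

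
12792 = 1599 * 8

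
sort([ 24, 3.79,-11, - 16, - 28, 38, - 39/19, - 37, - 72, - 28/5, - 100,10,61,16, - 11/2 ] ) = [ - 100, - 72,- 37, -28 , - 16, - 11 ,-28/5, - 11/2, - 39/19, 3.79, 10,16, 24, 38, 61]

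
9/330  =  3/110=0.03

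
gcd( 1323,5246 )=1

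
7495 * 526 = 3942370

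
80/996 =20/249 = 0.08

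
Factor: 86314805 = 5^1*1609^1*10729^1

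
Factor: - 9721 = -9721^1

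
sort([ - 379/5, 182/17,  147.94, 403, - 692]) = [ - 692 ,-379/5, 182/17, 147.94, 403] 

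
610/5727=610/5727  =  0.11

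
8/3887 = 8/3887  =  0.00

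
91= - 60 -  - 151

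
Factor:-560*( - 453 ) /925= 2^4*3^1 * 5^( - 1 )*7^1*37^ ( - 1 )*151^1 = 50736/185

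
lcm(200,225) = 1800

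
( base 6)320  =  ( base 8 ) 170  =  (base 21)5F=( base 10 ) 120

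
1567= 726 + 841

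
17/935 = 1/55 = 0.02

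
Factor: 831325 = 5^2*11^1*3023^1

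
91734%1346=206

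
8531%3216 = 2099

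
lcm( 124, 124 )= 124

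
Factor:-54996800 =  - 2^6*5^2 * 37^1 * 929^1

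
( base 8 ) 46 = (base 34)14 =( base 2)100110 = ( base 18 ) 22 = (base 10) 38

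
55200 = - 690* ( - 80)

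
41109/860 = 41109/860 = 47.80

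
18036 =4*4509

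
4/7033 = 4/7033 = 0.00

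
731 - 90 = 641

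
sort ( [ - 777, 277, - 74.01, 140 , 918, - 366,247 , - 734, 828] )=[  -  777, - 734, - 366, - 74.01, 140,247, 277 , 828, 918] 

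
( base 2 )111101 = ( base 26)29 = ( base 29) 23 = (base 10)61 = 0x3d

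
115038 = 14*8217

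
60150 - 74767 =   -  14617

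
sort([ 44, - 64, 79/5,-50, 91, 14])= [ - 64,  -  50, 14, 79/5, 44,91 ]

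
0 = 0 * 5226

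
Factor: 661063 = 13^1*211^1 * 241^1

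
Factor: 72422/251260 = 49/170= 2^( -1) * 5^(-1) * 7^2 * 17^( - 1)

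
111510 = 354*315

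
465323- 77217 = 388106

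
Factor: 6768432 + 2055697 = 8824129 = 53^1*331^1*503^1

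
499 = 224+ 275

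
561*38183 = 21420663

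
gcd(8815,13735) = 205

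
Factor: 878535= 3^2 *5^1 * 7^1*2789^1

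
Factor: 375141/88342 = 2^( - 1)*3^1 * 13^1*9619^1 * 44171^ ( - 1)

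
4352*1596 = 6945792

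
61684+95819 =157503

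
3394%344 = 298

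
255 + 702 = 957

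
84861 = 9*9429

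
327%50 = 27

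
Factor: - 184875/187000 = - 2^( - 3 )*3^1*11^(- 1)*29^1 = - 87/88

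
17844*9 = 160596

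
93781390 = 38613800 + 55167590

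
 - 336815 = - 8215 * 41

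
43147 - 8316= 34831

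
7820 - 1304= 6516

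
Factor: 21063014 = 2^1 *7^1*1504501^1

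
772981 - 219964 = 553017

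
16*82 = 1312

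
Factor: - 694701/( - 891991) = 3^2*7^1 * 11027^1  *  891991^ (-1)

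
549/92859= 183/30953 = 0.01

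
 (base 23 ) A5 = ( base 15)10a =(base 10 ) 235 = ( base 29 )83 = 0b11101011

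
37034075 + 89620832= 126654907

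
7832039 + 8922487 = 16754526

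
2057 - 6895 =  -4838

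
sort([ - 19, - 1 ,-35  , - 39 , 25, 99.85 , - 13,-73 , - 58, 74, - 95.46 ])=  [ - 95.46 , - 73, - 58  , - 39 , - 35, - 19 , - 13, - 1,25,74,99.85]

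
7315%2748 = 1819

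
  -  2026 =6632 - 8658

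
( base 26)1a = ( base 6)100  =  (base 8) 44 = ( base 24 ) 1C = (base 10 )36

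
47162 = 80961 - 33799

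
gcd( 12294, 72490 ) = 2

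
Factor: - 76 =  - 2^2*19^1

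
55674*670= 37301580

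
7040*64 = 450560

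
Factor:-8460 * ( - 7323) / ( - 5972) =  - 3^3*5^1*47^1 *1493^( - 1 )*2441^1= - 15488145/1493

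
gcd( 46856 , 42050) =2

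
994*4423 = 4396462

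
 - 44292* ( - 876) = 38799792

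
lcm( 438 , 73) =438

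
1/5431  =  1/5431 = 0.00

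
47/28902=47/28902 = 0.00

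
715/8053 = 715/8053 = 0.09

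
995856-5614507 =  - 4618651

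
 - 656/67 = -10 +14/67 = -9.79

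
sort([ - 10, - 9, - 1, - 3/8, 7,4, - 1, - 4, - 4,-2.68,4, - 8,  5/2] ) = [ - 10, - 9,-8,  -  4, - 4, - 2.68, - 1, - 1, - 3/8 , 5/2, 4,  4, 7 ] 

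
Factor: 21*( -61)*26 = -2^1*3^1*7^1*13^1*61^1= - 33306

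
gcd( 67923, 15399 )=9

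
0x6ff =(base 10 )1791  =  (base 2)11011111111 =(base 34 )1IN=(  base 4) 123333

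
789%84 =33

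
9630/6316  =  1 + 1657/3158 = 1.52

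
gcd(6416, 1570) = 2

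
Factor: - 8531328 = -2^7*3^1* 13^1*1709^1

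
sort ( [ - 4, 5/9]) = [-4,5/9]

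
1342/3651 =1342/3651 = 0.37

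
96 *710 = 68160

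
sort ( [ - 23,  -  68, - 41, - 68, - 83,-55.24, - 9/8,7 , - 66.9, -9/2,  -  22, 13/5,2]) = [- 83,  -  68, - 68, - 66.9, - 55.24, - 41,- 23, - 22, - 9/2, - 9/8, 2,13/5, 7 ] 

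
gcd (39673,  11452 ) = 409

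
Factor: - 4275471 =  - 3^1 * 67^1*89^1*239^1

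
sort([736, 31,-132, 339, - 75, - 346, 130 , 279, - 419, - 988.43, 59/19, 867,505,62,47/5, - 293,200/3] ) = [ - 988.43,  -  419,- 346 ,-293, - 132, - 75,59/19,47/5, 31,62,200/3,  130,  279, 339, 505, 736,867 ]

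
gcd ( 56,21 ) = 7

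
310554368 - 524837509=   -  214283141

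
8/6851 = 8/6851 = 0.00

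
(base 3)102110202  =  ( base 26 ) c9h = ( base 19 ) 1433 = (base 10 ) 8363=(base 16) 20AB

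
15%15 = 0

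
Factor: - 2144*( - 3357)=7197408 = 2^5*  3^2*67^1*373^1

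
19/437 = 1/23 = 0.04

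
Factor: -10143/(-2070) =49/10 =2^( - 1 )  *5^( - 1)*7^2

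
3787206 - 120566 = 3666640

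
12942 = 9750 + 3192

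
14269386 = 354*40309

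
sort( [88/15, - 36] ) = [ - 36, 88/15]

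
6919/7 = 6919/7 = 988.43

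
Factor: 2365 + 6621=8986  =  2^1 * 4493^1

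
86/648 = 43/324 = 0.13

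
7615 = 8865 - 1250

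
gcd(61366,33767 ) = 1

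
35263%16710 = 1843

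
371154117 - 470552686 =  - 99398569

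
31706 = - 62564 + 94270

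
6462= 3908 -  - 2554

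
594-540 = 54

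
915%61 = 0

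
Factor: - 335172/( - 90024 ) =901/242= 2^(- 1)* 11^( - 2 )*17^1*53^1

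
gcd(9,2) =1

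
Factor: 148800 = 2^6*3^1*5^2*31^1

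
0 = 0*835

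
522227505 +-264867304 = 257360201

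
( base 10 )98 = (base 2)1100010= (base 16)62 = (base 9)118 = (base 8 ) 142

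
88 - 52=36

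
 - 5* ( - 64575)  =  322875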